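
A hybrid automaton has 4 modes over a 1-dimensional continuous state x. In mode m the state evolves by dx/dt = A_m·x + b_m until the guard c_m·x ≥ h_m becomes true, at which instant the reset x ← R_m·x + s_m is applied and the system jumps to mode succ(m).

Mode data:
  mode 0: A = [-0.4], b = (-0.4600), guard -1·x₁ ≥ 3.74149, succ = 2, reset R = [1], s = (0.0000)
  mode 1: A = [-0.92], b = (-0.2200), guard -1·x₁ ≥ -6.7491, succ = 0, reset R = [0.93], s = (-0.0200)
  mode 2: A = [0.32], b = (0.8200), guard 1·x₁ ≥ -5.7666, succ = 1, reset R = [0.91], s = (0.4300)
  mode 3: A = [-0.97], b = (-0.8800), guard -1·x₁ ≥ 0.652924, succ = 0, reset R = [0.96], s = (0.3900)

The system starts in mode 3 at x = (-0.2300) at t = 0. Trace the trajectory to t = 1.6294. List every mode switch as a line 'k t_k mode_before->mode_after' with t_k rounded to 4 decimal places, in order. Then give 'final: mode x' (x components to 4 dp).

1 1.0098 3->0
final: 0 -0.4373

Mode 3: guard c·x = 0.6529 hit at Δt = 1.0098 (t = 1.0098), x⁻ = (-0.6529) → reset → x⁺ = (-0.2368), jump to mode 0
Mode 0: flow for 0.6196 to horizon, guard not reached → x = (-0.4373)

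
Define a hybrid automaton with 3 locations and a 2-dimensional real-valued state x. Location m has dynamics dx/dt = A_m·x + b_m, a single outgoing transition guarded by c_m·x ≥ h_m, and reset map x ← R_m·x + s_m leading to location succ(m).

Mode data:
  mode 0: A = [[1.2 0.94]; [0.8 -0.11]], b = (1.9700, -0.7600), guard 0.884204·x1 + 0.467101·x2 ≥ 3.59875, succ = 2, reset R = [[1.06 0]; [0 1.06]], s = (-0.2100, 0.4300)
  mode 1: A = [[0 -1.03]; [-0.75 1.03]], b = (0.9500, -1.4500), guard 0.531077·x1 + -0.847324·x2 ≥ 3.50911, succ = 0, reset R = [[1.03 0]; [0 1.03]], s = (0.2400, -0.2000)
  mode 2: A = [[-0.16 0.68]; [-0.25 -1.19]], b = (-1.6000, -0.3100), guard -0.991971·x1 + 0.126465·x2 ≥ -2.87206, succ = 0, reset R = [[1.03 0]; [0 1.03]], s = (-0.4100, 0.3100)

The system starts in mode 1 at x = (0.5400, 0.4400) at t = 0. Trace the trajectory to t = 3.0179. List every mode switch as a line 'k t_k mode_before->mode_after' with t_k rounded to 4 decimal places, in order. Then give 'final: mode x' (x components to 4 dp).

1 1.0133 1->0
2 1.5906 0->2
3 2.3302 2->0
4 2.6643 0->2
final: 2 3.4391 -0.2441

Mode 1: guard c·x = 3.5091 hit at Δt = 1.0133 (t = 1.0133), x⁻ = (2.2970, -2.7017) → reset → x⁺ = (2.6060, -2.9827), jump to mode 0
Mode 0: guard c·x = 3.5987 hit at Δt = 0.5773 (t = 1.5906), x⁻ = (4.9258, -1.6200) → reset → x⁺ = (5.0114, -1.2872), jump to mode 2
Mode 2: guard c·x = -2.8721 hit at Δt = 0.7396 (t = 2.3302), x⁻ = (2.7500, -1.1398) → reset → x⁺ = (2.4225, -0.8640), jump to mode 0
Mode 0: guard c·x = 3.5987 hit at Δt = 0.3341 (t = 2.6643), x⁻ = (4.1928, -0.2324) → reset → x⁺ = (4.2344, 0.1836), jump to mode 2
Mode 2: flow for 0.3536 to horizon, guard not reached → x = (3.4391, -0.2441)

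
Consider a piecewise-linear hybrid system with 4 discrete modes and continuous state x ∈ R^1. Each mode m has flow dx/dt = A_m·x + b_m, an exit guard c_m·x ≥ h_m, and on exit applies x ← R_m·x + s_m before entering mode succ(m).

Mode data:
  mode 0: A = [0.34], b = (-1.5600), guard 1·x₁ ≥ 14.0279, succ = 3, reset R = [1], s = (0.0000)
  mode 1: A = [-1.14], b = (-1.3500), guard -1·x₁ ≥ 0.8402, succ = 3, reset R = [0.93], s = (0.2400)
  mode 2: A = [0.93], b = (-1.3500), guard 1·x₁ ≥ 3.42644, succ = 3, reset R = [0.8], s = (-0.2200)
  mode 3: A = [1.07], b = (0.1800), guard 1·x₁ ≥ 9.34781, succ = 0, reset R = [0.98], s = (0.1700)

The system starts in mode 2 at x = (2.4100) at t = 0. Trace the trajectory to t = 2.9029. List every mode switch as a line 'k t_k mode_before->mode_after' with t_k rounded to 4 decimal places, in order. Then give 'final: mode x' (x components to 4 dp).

1 0.7774 2->3
2 1.9584 3->0
final: 0 11.1268

Mode 2: guard c·x = 3.4264 hit at Δt = 0.7774 (t = 0.7774), x⁻ = (3.4264) → reset → x⁺ = (2.5212), jump to mode 3
Mode 3: guard c·x = 9.3478 hit at Δt = 1.1810 (t = 1.9584), x⁻ = (9.3478) → reset → x⁺ = (9.3309), jump to mode 0
Mode 0: flow for 0.9445 to horizon, guard not reached → x = (11.1268)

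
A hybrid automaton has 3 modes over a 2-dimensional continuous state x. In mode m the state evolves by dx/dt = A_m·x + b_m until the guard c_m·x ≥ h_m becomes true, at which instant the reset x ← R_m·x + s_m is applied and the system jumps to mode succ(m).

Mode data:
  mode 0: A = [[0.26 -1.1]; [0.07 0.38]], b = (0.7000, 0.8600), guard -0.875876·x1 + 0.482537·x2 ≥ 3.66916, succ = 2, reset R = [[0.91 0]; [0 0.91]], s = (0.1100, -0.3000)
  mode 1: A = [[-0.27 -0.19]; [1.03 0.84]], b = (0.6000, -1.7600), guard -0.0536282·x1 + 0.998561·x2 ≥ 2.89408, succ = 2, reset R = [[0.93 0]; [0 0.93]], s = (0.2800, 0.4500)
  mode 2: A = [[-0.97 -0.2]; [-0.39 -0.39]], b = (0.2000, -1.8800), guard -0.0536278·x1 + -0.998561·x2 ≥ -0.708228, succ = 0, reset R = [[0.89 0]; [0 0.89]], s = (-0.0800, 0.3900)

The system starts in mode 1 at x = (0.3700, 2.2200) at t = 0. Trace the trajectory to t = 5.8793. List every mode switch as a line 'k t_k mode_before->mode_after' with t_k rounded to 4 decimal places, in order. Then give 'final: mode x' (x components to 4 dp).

1 0.9207 1->2
2 1.8224 2->0
3 3.2335 0->2
4 4.1905 2->0
5 5.2865 0->2
final: 2 -1.3866 1.0476

Mode 1: guard c·x = 2.8941 hit at Δt = 0.9207 (t = 0.9207), x⁻ = (0.3846, 2.9189) → reset → x⁺ = (0.6377, 3.1646), jump to mode 2
Mode 2: guard c·x = -0.7082 hit at Δt = 0.9017 (t = 1.8224), x⁻ = (0.1852, 0.6993) → reset → x⁺ = (0.0848, 1.0124), jump to mode 0
Mode 0: guard c·x = 3.6692 hit at Δt = 1.4111 (t = 3.2335), x⁻ = (-2.4006, 3.2465) → reset → x⁺ = (-2.0745, 2.6543), jump to mode 2
Mode 2: guard c·x = -0.7082 hit at Δt = 0.9570 (t = 4.1905), x⁻ = (-0.8870, 0.7569) → reset → x⁺ = (-0.8694, 1.0636), jump to mode 0
Mode 0: guard c·x = 3.6692 hit at Δt = 1.0959 (t = 5.2865), x⁻ = (-2.7370, 2.6358) → reset → x⁺ = (-2.3807, 2.0986), jump to mode 2
Mode 2: flow for 0.5928 to horizon, guard not reached → x = (-1.3866, 1.0476)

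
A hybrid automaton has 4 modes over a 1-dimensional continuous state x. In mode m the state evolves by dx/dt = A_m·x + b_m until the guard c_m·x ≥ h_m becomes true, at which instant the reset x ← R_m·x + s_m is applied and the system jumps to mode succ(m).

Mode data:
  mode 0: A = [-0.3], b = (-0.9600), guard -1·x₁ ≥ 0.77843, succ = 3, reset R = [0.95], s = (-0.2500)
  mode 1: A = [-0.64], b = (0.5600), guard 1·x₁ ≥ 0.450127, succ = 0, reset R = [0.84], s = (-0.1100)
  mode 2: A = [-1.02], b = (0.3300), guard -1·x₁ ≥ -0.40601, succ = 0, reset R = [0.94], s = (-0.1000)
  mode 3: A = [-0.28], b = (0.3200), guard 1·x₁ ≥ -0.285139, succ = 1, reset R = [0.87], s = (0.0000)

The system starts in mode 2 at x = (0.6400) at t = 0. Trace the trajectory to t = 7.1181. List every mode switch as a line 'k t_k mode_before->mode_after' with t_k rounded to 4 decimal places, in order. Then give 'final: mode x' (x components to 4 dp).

Mode 2: guard c·x = -0.4060 hit at Δt = 1.3183 (t = 1.3183), x⁻ = (0.4060) → reset → x⁺ = (0.2816), jump to mode 0
Mode 0: guard c·x = 0.7784 hit at Δt = 1.2103 (t = 2.5286), x⁻ = (-0.7784) → reset → x⁺ = (-0.9895), jump to mode 3
Mode 3: guard c·x = -0.2851 hit at Δt = 1.4320 (t = 3.9606), x⁻ = (-0.2851) → reset → x⁺ = (-0.2481), jump to mode 1
Mode 1: guard c·x = 0.4501 hit at Δt = 1.5188 (t = 5.4794), x⁻ = (0.4501) → reset → x⁺ = (0.2681), jump to mode 0
Mode 0: guard c·x = 0.7784 hit at Δt = 1.1973 (t = 6.6767), x⁻ = (-0.7784) → reset → x⁺ = (-0.9895), jump to mode 3
Mode 3: flow for 0.4414 to horizon, guard not reached → x = (-0.7416)

1 1.3183 2->0
2 2.5286 0->3
3 3.9606 3->1
4 5.4794 1->0
5 6.6767 0->3
final: 3 -0.7416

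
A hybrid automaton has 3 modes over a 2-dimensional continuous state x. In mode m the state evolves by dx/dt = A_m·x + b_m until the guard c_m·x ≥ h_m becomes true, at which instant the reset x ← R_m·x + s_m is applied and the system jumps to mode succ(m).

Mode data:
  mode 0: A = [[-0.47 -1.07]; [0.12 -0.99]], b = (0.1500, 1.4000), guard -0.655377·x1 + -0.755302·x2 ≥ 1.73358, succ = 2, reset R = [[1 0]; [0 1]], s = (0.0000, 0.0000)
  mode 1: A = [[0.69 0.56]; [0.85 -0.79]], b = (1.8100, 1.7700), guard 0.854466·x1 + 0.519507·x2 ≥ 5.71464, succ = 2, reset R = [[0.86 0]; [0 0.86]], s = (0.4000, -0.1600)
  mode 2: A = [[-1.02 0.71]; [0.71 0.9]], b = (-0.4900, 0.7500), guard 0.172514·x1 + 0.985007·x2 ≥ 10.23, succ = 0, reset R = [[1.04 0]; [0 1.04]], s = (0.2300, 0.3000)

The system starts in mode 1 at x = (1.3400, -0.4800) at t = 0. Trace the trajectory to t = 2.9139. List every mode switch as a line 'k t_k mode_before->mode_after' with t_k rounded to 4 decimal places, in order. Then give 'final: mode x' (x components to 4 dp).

Mode 1: guard c·x = 5.7146 hit at Δt = 0.8676 (t = 0.8676), x⁻ = (5.1382, 2.5489) → reset → x⁺ = (4.8189, 2.0321), jump to mode 2
Mode 2: guard c·x = 10.2300 hit at Δt = 0.9042 (t = 1.7718), x⁻ = (4.1217, 9.6638) → reset → x⁺ = (4.5166, 10.3504), jump to mode 0
Mode 0: flow for 1.1421 to horizon, guard not reached → x = (-3.4013, 4.2090)

1 0.8676 1->2
2 1.7718 2->0
final: 0 -3.4013 4.2090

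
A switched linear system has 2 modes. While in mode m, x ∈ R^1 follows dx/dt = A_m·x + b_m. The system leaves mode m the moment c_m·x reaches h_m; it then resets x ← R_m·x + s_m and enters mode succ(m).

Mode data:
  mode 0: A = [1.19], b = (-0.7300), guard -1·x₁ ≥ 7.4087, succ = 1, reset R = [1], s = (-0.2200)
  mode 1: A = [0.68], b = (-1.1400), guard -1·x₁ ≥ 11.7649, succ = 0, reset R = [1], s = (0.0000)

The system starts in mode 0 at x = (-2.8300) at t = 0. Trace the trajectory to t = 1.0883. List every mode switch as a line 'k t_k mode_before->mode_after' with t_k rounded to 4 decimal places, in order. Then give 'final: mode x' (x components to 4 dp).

1 0.7107 0->1
final: 1 -10.3527

Mode 0: guard c·x = 7.4087 hit at Δt = 0.7107 (t = 0.7107), x⁻ = (-7.4087) → reset → x⁺ = (-7.6287), jump to mode 1
Mode 1: flow for 0.3776 to horizon, guard not reached → x = (-10.3527)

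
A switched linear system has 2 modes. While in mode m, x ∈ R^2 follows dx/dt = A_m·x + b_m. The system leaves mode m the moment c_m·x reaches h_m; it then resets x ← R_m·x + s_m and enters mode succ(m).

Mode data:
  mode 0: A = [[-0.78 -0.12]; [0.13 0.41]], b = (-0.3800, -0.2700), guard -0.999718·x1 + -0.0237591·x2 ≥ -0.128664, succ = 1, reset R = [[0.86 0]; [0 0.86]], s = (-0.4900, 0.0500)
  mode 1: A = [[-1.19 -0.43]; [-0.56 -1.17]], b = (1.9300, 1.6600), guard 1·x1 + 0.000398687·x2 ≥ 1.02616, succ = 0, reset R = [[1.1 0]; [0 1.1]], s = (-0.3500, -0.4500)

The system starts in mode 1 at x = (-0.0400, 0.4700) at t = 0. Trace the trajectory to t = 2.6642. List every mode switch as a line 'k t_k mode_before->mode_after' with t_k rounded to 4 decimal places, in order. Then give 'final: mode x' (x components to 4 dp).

Mode 1: guard c·x = 1.0262 hit at Δt = 1.3050 (t = 1.3050), x⁻ = (1.0258, 0.9277) → reset → x⁺ = (0.7784, 0.5705), jump to mode 0
Mode 0: guard c·x = -0.1287 hit at Δt = 0.8620 (t = 2.1670), x⁻ = (0.1147, 0.5909) → reset → x⁺ = (-0.3914, 0.5581), jump to mode 1
Mode 1: flow for 0.4972 to horizon, guard not reached → x = (0.3798, 0.9219)

1 1.3050 1->0
2 2.1670 0->1
final: 1 0.3798 0.9219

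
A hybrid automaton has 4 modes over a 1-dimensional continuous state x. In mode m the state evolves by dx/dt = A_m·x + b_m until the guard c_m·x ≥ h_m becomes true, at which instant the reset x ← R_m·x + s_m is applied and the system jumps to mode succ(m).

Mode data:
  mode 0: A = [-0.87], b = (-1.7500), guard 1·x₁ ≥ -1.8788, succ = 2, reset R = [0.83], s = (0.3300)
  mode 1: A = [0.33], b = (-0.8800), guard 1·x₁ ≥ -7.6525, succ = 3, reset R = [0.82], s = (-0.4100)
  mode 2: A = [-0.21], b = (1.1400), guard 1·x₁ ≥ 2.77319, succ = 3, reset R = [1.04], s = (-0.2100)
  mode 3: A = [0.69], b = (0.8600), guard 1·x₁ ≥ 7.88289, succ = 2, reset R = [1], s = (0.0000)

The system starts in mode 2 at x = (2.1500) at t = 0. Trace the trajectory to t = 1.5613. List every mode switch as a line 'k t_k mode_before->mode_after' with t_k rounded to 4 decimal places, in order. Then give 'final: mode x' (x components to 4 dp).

Mode 2: guard c·x = 2.7732 hit at Δt = 1.0039 (t = 1.0039), x⁻ = (2.7732) → reset → x⁺ = (2.6741), jump to mode 3
Mode 3: flow for 0.5574 to horizon, guard not reached → x = (4.5130)

1 1.0039 2->3
final: 3 4.5130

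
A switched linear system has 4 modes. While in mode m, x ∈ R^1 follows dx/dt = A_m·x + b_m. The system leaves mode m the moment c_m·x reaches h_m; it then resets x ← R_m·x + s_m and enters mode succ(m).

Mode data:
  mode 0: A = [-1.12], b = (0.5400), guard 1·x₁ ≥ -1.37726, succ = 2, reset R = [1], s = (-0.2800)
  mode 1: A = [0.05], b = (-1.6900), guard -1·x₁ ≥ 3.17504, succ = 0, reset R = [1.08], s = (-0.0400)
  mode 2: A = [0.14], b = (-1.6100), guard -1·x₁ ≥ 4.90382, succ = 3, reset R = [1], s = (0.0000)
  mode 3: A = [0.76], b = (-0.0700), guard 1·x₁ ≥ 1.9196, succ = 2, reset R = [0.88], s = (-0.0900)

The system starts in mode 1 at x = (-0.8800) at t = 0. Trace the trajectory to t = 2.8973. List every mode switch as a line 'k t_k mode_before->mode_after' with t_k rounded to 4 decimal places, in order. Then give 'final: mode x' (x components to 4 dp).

Mode 1: guard c·x = 3.1750 hit at Δt = 1.2816 (t = 1.2816), x⁻ = (-3.1750) → reset → x⁺ = (-3.4690), jump to mode 0
Mode 0: guard c·x = -1.3773 hit at Δt = 0.6730 (t = 1.9546), x⁻ = (-1.3773) → reset → x⁺ = (-1.6573), jump to mode 2
Mode 2: flow for 0.9427 to horizon, guard not reached → x = (-3.5135)

1 1.2816 1->0
2 1.9546 0->2
final: 2 -3.5135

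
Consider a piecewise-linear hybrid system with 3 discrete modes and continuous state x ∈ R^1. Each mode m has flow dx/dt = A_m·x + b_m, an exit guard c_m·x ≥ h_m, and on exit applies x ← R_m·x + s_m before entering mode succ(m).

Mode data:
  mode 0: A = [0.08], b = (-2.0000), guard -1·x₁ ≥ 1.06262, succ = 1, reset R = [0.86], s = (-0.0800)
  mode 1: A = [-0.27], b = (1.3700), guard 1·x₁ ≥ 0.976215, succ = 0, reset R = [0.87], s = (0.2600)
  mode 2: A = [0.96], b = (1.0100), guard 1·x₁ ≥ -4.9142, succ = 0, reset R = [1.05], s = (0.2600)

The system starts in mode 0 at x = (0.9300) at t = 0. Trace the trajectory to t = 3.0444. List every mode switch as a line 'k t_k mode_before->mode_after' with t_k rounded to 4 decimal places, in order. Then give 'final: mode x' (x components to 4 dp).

Mode 0: guard c·x = 1.0626 hit at Δt = 0.9942 (t = 0.9942), x⁻ = (-1.0626) → reset → x⁺ = (-0.9939), jump to mode 1
Mode 1: guard c·x = 0.9762 hit at Δt = 1.4539 (t = 2.4481), x⁻ = (0.9762) → reset → x⁺ = (1.1093), jump to mode 0
Mode 0: flow for 0.5963 to horizon, guard not reached → x = (-0.0580)

1 0.9942 0->1
2 2.4481 1->0
final: 0 -0.0580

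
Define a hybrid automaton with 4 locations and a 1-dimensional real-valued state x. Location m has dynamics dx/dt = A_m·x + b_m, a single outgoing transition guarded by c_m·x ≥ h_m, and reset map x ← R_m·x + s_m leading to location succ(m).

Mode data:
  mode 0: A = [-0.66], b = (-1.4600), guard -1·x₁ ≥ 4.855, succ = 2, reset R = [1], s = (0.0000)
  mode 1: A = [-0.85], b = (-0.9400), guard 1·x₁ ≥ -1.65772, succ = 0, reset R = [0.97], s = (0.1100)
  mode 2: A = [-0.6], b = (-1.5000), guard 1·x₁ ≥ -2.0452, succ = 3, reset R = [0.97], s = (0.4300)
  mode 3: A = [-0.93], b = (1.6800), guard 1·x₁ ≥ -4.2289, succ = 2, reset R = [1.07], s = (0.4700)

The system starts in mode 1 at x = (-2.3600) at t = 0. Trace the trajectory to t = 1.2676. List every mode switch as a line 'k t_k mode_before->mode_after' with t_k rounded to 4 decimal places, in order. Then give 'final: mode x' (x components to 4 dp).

1 0.9658 1->0
final: 0 -1.6270

Mode 1: guard c·x = -1.6577 hit at Δt = 0.9658 (t = 0.9658), x⁻ = (-1.6577) → reset → x⁺ = (-1.4980), jump to mode 0
Mode 0: flow for 0.3018 to horizon, guard not reached → x = (-1.6270)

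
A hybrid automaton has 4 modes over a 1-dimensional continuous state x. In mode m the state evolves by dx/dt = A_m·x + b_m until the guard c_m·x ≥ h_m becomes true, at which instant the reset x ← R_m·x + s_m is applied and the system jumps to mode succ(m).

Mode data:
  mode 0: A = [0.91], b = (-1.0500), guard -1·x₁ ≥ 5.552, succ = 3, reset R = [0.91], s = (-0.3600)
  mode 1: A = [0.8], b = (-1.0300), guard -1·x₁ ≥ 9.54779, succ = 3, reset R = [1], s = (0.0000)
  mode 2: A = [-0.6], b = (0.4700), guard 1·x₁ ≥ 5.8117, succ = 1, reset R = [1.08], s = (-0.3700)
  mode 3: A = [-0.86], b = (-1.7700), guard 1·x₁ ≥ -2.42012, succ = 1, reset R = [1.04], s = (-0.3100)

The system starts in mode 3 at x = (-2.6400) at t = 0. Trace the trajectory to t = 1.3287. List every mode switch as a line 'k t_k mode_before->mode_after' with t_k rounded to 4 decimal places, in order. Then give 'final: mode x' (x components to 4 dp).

1 0.5519 3->1
final: 1 -6.3719

Mode 3: guard c·x = -2.4201 hit at Δt = 0.5519 (t = 0.5519), x⁻ = (-2.4201) → reset → x⁺ = (-2.8269), jump to mode 1
Mode 1: flow for 0.7768 to horizon, guard not reached → x = (-6.3719)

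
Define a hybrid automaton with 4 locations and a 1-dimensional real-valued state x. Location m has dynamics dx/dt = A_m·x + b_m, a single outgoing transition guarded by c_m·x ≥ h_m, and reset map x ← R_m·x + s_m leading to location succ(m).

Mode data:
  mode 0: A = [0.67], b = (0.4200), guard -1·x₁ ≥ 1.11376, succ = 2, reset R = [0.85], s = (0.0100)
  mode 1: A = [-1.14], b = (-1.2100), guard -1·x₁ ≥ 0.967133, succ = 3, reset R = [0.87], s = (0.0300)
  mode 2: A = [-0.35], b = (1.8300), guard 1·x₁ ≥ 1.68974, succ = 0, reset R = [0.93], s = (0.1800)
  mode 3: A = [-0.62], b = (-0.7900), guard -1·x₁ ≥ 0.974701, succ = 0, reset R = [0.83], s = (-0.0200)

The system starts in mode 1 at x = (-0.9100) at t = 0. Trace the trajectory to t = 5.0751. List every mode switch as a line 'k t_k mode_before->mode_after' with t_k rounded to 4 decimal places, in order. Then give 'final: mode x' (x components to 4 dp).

1 0.4156 1->3
2 1.1175 3->0
3 2.4296 0->2
4 4.0157 2->0
final: 0 4.2097

Mode 1: guard c·x = 0.9671 hit at Δt = 0.4156 (t = 0.4156), x⁻ = (-0.9671) → reset → x⁺ = (-0.8114), jump to mode 3
Mode 3: guard c·x = 0.9747 hit at Δt = 0.7019 (t = 1.1175), x⁻ = (-0.9747) → reset → x⁺ = (-0.8290), jump to mode 0
Mode 0: guard c·x = 1.1138 hit at Δt = 1.3121 (t = 2.4296), x⁻ = (-1.1138) → reset → x⁺ = (-0.9367), jump to mode 2
Mode 2: guard c·x = 1.6897 hit at Δt = 1.5861 (t = 4.0157), x⁻ = (1.6897) → reset → x⁺ = (1.7515), jump to mode 0
Mode 0: flow for 1.0594 to horizon, guard not reached → x = (4.2097)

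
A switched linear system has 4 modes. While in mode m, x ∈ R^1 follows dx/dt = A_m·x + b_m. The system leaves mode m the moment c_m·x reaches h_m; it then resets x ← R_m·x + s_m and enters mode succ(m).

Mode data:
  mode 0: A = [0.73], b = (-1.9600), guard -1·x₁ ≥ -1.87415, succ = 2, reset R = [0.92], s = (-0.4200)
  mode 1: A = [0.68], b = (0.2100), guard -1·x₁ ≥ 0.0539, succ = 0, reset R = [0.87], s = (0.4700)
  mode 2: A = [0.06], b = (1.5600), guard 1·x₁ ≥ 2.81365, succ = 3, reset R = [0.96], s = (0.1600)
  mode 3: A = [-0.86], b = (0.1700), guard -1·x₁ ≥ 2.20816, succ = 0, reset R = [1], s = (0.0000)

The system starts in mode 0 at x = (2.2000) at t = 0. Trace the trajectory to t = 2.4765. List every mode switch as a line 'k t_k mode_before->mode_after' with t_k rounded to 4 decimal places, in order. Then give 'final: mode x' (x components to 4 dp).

Mode 0: guard c·x = -1.8741 hit at Δt = 0.7041 (t = 0.7041), x⁻ = (1.8742) → reset → x⁺ = (1.3042), jump to mode 2
Mode 2: guard c·x = 2.8136 hit at Δt = 0.8968 (t = 1.6009), x⁻ = (2.8136) → reset → x⁺ = (2.8611), jump to mode 3
Mode 3: flow for 0.8756 to horizon, guard not reached → x = (1.4520)

1 0.7041 0->2
2 1.6009 2->3
final: 3 1.4520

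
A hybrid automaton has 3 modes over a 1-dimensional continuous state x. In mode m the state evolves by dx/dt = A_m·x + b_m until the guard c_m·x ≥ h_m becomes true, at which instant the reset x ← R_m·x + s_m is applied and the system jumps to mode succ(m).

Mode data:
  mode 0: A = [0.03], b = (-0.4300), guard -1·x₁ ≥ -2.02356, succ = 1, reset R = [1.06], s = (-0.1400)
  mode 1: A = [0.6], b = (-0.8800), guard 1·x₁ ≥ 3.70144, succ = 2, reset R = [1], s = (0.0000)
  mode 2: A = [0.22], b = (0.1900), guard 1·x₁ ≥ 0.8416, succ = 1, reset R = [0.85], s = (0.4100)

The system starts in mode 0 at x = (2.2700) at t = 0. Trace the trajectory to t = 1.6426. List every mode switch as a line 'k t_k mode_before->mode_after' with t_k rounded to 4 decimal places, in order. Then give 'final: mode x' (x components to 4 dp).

Mode 0: guard c·x = -2.0236 hit at Δt = 0.6741 (t = 0.6741), x⁻ = (2.0236) → reset → x⁺ = (2.0050), jump to mode 1
Mode 1: flow for 0.9685 to horizon, guard not reached → x = (2.4292)

1 0.6741 0->1
final: 1 2.4292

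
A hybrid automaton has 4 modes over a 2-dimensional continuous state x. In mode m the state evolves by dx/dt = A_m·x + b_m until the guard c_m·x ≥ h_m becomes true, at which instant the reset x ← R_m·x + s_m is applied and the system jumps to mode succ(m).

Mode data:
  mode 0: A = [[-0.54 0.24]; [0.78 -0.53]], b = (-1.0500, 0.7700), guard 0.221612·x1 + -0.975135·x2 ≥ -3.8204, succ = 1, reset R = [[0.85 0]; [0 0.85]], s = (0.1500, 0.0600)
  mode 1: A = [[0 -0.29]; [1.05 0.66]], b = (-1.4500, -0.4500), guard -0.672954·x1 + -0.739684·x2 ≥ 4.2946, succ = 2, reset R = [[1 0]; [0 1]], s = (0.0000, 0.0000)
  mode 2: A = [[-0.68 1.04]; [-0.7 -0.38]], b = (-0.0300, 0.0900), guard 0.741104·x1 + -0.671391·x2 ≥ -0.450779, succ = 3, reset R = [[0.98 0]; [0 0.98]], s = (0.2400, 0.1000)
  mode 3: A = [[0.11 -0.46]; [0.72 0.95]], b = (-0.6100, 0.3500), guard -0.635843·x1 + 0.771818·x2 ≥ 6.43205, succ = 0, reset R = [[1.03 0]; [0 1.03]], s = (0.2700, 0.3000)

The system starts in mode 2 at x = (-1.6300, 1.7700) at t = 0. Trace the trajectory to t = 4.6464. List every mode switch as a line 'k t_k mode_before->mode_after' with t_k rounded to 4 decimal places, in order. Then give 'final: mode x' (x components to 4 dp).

1 1.1589 2->3
2 2.5798 3->0
3 3.5839 0->1
final: 1 -3.3673 2.4438

Mode 2: guard c·x = -0.4508 hit at Δt = 1.1589 (t = 1.1589), x⁻ = (0.6330, 1.3702) → reset → x⁺ = (0.8604, 1.4428), jump to mode 3
Mode 3: guard c·x = 6.4321 hit at Δt = 1.4209 (t = 2.5798), x⁻ = (-2.4429, 6.3211) → reset → x⁺ = (-2.2462, 6.8107), jump to mode 0
Mode 0: guard c·x = -3.8204 hit at Δt = 1.0041 (t = 3.5839), x⁻ = (-1.2118, 3.6424) → reset → x⁺ = (-0.8800, 3.1561), jump to mode 1
Mode 1: flow for 1.0625 to horizon, guard not reached → x = (-3.3673, 2.4438)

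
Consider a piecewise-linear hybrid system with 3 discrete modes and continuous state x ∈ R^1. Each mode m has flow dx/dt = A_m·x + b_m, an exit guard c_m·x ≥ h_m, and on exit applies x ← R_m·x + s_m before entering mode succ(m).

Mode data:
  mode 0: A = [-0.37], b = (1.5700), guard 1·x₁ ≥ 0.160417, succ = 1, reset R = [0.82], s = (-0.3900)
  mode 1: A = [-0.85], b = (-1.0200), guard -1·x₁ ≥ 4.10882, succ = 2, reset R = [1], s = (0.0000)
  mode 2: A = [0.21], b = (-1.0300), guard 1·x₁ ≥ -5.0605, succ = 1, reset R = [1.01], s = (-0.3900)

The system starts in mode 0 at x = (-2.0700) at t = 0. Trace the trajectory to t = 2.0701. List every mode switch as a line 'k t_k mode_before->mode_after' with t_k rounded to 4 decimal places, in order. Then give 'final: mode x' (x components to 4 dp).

Mode 0: guard c·x = 0.1604 hit at Δt = 1.1780 (t = 1.1780), x⁻ = (0.1604) → reset → x⁺ = (-0.2585), jump to mode 1
Mode 1: flow for 0.8921 to horizon, guard not reached → x = (-0.7589)

1 1.1780 0->1
final: 1 -0.7589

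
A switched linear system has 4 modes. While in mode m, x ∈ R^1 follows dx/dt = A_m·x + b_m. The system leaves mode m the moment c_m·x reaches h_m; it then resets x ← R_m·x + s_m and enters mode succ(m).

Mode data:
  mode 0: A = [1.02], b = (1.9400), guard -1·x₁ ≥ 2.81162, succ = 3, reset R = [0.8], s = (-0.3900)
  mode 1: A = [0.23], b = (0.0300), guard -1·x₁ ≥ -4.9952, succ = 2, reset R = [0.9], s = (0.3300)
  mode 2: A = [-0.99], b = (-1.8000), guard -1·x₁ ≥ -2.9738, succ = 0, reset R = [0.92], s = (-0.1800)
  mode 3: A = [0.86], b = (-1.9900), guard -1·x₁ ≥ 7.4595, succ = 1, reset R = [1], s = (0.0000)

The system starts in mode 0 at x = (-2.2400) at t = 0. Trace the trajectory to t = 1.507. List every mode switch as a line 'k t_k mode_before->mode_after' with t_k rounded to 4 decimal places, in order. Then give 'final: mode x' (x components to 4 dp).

1 0.9705 0->3
final: 3 -5.5433

Mode 0: guard c·x = 2.8116 hit at Δt = 0.9705 (t = 0.9705), x⁻ = (-2.8116) → reset → x⁺ = (-2.6393), jump to mode 3
Mode 3: flow for 0.5365 to horizon, guard not reached → x = (-5.5433)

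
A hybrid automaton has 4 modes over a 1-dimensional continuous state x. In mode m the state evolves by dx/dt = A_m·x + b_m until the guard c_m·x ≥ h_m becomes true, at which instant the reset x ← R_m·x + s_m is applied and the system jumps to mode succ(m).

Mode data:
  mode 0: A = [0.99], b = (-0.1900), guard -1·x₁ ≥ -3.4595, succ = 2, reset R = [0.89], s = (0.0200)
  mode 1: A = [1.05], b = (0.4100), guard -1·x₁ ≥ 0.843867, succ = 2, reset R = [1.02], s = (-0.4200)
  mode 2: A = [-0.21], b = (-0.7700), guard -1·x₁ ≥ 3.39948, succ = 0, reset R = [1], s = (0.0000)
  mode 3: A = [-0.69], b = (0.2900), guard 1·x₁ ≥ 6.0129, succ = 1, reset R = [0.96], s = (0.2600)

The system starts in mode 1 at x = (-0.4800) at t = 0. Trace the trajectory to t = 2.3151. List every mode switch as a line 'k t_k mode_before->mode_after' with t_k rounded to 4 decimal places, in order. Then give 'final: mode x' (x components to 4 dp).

Mode 1: guard c·x = 0.8439 hit at Δt = 1.5450 (t = 1.5450), x⁻ = (-0.8439) → reset → x⁺ = (-1.2807), jump to mode 2
Mode 2: flow for 0.7701 to horizon, guard not reached → x = (-1.6370)

1 1.5450 1->2
final: 2 -1.6370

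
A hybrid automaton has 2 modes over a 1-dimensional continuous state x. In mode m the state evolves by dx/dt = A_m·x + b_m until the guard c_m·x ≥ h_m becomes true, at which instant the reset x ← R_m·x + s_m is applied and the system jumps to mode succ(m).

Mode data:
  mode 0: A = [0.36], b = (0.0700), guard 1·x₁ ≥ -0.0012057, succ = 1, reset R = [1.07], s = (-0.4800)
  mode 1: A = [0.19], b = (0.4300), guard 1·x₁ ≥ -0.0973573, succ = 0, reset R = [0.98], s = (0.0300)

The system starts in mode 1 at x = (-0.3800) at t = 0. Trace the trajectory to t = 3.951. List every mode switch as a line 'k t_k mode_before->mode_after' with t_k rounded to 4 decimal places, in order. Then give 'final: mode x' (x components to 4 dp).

1 0.7360 1->0
2 1.8578 0->1
3 2.8848 1->0
final: 0 -0.0050

Mode 1: guard c·x = -0.0974 hit at Δt = 0.7360 (t = 0.7360), x⁻ = (-0.0974) → reset → x⁺ = (-0.0654), jump to mode 0
Mode 0: guard c·x = -0.0012 hit at Δt = 1.1218 (t = 1.8578), x⁻ = (-0.0012) → reset → x⁺ = (-0.4813), jump to mode 1
Mode 1: guard c·x = -0.0974 hit at Δt = 1.0270 (t = 2.8848), x⁻ = (-0.0974) → reset → x⁺ = (-0.0654), jump to mode 0
Mode 0: flow for 1.0662 to horizon, guard not reached → x = (-0.0050)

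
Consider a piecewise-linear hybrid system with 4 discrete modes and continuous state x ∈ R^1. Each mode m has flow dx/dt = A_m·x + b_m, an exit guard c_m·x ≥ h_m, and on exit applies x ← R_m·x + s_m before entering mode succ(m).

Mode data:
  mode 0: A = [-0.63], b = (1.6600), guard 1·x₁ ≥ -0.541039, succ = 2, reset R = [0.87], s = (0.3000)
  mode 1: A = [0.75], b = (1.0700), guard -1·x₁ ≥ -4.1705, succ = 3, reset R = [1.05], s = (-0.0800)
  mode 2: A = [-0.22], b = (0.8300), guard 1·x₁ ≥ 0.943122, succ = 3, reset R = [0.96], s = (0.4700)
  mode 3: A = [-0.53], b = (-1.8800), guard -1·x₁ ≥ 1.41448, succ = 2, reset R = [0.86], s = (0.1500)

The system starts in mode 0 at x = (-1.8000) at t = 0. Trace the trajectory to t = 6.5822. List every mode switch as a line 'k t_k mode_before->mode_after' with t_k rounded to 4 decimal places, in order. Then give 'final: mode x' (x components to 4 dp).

1 0.5300 0->2
2 2.0387 2->3
3 3.6169 3->2
4 6.0560 2->3
final: 3 0.1774

Mode 0: guard c·x = -0.5410 hit at Δt = 0.5300 (t = 0.5300), x⁻ = (-0.5410) → reset → x⁺ = (-0.1707), jump to mode 2
Mode 2: guard c·x = 0.9431 hit at Δt = 1.5087 (t = 2.0387), x⁻ = (0.9431) → reset → x⁺ = (1.3754), jump to mode 3
Mode 3: guard c·x = 1.4145 hit at Δt = 1.5782 (t = 3.6169), x⁻ = (-1.4145) → reset → x⁺ = (-1.0665), jump to mode 2
Mode 2: guard c·x = 0.9431 hit at Δt = 2.4391 (t = 6.0560), x⁻ = (0.9431) → reset → x⁺ = (1.3754), jump to mode 3
Mode 3: flow for 0.5262 to horizon, guard not reached → x = (0.1774)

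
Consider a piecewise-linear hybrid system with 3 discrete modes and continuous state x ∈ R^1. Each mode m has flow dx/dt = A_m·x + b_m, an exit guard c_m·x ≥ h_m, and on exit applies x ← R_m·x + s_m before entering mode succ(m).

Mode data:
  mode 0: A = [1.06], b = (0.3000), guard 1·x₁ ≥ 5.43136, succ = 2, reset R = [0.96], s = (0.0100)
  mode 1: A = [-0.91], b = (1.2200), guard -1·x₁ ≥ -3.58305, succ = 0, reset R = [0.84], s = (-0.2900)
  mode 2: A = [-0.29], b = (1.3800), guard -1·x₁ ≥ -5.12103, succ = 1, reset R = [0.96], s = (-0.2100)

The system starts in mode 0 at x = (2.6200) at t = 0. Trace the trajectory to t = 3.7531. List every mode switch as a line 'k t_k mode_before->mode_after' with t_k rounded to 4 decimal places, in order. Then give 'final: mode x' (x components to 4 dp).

1 0.6389 0->2
2 1.5020 2->1
3 1.9482 1->0
4 2.5552 0->2
5 3.4184 2->1
final: 1 3.8225

Mode 0: guard c·x = 5.4314 hit at Δt = 0.6389 (t = 0.6389), x⁻ = (5.4314) → reset → x⁺ = (5.2241), jump to mode 2
Mode 2: guard c·x = -5.1210 hit at Δt = 0.8631 (t = 1.5020), x⁻ = (5.1210) → reset → x⁺ = (4.7062), jump to mode 1
Mode 1: guard c·x = -3.5831 hit at Δt = 0.4462 (t = 1.9482), x⁻ = (3.5831) → reset → x⁺ = (2.7198), jump to mode 0
Mode 0: guard c·x = 5.4314 hit at Δt = 0.6070 (t = 2.5552), x⁻ = (5.4314) → reset → x⁺ = (5.2241), jump to mode 2
Mode 2: guard c·x = -5.1210 hit at Δt = 0.8631 (t = 3.4184), x⁻ = (5.1210) → reset → x⁺ = (4.7062), jump to mode 1
Mode 1: flow for 0.3347 to horizon, guard not reached → x = (3.8225)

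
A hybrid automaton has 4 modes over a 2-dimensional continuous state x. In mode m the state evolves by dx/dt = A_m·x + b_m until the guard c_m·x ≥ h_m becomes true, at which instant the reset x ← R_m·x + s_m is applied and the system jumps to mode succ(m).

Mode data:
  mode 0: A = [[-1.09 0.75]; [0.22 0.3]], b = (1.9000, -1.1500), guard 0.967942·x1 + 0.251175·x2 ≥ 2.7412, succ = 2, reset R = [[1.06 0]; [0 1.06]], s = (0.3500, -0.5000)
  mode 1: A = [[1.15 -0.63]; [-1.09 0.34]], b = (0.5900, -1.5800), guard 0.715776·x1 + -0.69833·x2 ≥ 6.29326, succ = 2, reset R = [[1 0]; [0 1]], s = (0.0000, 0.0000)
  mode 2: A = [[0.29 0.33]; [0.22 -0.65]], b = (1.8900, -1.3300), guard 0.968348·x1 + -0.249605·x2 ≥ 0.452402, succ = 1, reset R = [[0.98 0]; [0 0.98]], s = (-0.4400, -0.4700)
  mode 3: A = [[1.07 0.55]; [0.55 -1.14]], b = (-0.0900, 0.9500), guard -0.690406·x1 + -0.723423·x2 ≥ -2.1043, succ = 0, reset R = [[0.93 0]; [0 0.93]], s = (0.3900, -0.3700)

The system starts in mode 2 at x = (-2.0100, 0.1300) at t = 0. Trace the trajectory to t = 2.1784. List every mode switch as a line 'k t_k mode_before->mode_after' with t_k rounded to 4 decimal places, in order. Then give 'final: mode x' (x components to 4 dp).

1 1.5846 2->1
final: 1 1.1610 -3.5219

Mode 2: guard c·x = 0.4524 hit at Δt = 1.5846 (t = 1.5846), x⁻ = (0.0955, -1.4421) → reset → x⁺ = (-0.3464, -1.8832), jump to mode 1
Mode 1: flow for 0.5938 to horizon, guard not reached → x = (1.1610, -3.5219)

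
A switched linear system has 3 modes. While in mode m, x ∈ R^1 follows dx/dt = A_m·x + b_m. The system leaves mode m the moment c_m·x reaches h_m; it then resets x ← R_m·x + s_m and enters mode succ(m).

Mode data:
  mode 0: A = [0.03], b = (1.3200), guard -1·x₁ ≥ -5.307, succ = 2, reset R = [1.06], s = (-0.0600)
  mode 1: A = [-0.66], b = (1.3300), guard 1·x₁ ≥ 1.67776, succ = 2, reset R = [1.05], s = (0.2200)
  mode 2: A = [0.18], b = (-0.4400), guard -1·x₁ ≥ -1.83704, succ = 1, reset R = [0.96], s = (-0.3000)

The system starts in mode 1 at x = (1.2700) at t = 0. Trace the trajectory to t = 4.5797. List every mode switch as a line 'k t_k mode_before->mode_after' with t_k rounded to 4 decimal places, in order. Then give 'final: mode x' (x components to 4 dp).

Mode 1: guard c·x = 1.6778 hit at Δt = 1.2005 (t = 1.2005), x⁻ = (1.6778) → reset → x⁺ = (1.9816), jump to mode 2
Mode 2: guard c·x = -1.8370 hit at Δt = 1.5106 (t = 2.7111), x⁻ = (1.8370) → reset → x⁺ = (1.4636), jump to mode 1
Mode 1: guard c·x = 1.6778 hit at Δt = 0.7448 (t = 3.4559), x⁻ = (1.6778) → reset → x⁺ = (1.9816), jump to mode 2
Mode 2: flow for 1.1238 to horizon, guard not reached → x = (1.8779)

1 1.2005 1->2
2 2.7111 2->1
3 3.4559 1->2
final: 2 1.8779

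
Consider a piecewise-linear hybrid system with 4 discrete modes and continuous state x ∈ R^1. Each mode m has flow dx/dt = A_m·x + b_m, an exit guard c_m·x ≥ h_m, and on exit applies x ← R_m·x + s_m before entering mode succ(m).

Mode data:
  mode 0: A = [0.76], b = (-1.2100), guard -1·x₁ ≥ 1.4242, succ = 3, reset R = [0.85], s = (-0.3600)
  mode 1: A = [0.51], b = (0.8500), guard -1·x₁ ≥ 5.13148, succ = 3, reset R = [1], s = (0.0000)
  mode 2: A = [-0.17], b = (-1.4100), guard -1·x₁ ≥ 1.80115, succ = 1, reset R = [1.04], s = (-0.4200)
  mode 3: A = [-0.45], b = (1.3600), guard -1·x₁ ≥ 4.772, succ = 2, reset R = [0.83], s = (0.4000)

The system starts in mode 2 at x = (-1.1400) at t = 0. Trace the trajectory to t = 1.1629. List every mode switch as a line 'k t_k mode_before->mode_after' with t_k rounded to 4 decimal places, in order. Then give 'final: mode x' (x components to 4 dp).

1 0.5704 2->1
final: 1 -2.5142

Mode 2: guard c·x = 1.8012 hit at Δt = 0.5704 (t = 0.5704), x⁻ = (-1.8011) → reset → x⁺ = (-2.2932), jump to mode 1
Mode 1: flow for 0.5925 to horizon, guard not reached → x = (-2.5142)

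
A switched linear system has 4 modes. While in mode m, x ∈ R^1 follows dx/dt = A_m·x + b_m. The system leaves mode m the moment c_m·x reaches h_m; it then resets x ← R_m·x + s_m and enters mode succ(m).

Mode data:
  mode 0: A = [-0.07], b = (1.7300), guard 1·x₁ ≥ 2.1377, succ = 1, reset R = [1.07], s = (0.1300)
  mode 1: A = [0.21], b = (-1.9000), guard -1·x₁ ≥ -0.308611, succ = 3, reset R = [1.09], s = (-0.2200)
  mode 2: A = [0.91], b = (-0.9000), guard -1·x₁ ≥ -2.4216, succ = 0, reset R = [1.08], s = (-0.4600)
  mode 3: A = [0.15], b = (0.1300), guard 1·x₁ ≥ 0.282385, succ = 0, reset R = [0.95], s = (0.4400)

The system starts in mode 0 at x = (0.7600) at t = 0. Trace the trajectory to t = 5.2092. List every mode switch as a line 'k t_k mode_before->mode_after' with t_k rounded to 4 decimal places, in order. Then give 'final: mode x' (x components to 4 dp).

1 0.8462 0->1
2 2.1612 1->3
3 3.2014 3->0
4 4.0784 0->1
final: 1 0.6402

Mode 0: guard c·x = 2.1377 hit at Δt = 0.8462 (t = 0.8462), x⁻ = (2.1377) → reset → x⁺ = (2.4173), jump to mode 1
Mode 1: guard c·x = -0.3086 hit at Δt = 1.3150 (t = 2.1612), x⁻ = (0.3086) → reset → x⁺ = (0.1164), jump to mode 3
Mode 3: guard c·x = 0.2824 hit at Δt = 1.0402 (t = 3.2014), x⁻ = (0.2824) → reset → x⁺ = (0.7083), jump to mode 0
Mode 0: guard c·x = 2.1377 hit at Δt = 0.8770 (t = 4.0784), x⁻ = (2.1377) → reset → x⁺ = (2.4173), jump to mode 1
Mode 1: flow for 1.1308 to horizon, guard not reached → x = (0.6402)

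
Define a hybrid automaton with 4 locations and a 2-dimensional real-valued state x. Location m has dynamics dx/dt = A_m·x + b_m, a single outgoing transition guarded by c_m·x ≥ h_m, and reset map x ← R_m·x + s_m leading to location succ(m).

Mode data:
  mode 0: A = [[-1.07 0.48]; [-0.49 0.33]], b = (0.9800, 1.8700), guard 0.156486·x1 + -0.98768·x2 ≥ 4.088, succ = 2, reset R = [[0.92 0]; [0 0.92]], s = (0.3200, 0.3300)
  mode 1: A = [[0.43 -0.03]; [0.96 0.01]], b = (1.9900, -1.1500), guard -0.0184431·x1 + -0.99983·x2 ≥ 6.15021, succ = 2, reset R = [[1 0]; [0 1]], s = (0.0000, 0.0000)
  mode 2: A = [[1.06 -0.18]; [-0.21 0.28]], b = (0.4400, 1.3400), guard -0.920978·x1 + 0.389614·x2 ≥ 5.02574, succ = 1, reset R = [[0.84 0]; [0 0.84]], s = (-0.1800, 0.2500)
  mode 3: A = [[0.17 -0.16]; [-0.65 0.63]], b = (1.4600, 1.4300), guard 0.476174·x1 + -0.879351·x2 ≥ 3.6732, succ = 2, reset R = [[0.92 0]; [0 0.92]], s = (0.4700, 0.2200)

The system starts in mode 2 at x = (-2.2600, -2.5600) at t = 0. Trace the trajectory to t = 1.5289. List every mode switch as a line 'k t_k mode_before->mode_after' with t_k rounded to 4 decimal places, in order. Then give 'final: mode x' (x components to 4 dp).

1 1.1306 2->1
final: 1 -5.0808 -2.7676

Mode 2: guard c·x = 5.0257 hit at Δt = 1.1306 (t = 1.1306), x⁻ = (-5.7694, -0.7386) → reset → x⁺ = (-5.0263, -0.3704), jump to mode 1
Mode 1: flow for 0.3983 to horizon, guard not reached → x = (-5.0808, -2.7676)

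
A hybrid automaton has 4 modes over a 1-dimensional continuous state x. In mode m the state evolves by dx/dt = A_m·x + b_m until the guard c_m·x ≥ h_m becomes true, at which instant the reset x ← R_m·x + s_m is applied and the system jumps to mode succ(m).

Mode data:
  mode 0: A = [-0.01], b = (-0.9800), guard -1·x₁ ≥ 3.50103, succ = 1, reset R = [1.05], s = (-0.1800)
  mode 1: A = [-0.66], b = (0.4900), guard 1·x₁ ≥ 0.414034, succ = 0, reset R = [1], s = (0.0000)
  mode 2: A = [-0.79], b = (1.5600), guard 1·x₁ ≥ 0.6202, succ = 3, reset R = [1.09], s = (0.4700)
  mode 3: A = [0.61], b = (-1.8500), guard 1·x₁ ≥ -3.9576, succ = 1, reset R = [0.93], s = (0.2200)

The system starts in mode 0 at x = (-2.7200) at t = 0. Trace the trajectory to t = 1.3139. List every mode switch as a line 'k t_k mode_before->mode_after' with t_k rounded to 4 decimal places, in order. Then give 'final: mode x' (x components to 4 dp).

1 0.8231 0->1
final: 1 -2.5837

Mode 0: guard c·x = 3.5010 hit at Δt = 0.8231 (t = 0.8231), x⁻ = (-3.5010) → reset → x⁺ = (-3.8561), jump to mode 1
Mode 1: flow for 0.4908 to horizon, guard not reached → x = (-2.5837)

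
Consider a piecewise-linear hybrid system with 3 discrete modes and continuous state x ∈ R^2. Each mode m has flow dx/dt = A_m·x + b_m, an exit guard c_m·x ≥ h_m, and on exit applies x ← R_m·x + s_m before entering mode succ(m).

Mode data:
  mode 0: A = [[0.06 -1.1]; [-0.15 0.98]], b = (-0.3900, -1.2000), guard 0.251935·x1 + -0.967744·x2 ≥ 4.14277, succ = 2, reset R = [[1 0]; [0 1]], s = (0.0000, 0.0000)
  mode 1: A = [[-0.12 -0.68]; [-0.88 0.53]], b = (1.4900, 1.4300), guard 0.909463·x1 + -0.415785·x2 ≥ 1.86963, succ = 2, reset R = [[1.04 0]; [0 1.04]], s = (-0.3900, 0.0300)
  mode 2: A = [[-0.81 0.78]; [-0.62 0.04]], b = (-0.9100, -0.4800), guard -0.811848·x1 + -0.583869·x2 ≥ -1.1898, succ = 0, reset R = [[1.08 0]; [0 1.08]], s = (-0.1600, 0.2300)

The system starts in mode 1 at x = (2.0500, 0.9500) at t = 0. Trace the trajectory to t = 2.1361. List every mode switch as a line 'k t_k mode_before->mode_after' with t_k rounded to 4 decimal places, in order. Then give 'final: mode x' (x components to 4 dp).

Mode 1: guard c·x = 1.8696 hit at Δt = 0.7391 (t = 0.7391), x⁻ = (2.4714, 0.9091) → reset → x⁺ = (2.1802, 0.9755), jump to mode 2
Mode 2: guard c·x = -1.1898 hit at Δt = 0.4797 (t = 1.2188), x⁻ = (1.2915, 0.2420) → reset → x⁺ = (1.2348, 0.4914), jump to mode 0
Mode 0: flow for 0.9173 to horizon, guard not reached → x = (0.9980, -0.8066)

1 0.7391 1->2
2 1.2188 2->0
final: 0 0.9980 -0.8066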